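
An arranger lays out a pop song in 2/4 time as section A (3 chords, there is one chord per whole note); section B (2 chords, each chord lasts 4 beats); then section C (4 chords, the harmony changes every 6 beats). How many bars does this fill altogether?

22 bars

A: 3 × 4 = 12 beats = 6 bars.
B: 2 × 4 = 8 beats = 4 bars.
C: 4 × 6 = 24 beats = 12 bars.
Total: 6 + 4 + 12 = 22 bars.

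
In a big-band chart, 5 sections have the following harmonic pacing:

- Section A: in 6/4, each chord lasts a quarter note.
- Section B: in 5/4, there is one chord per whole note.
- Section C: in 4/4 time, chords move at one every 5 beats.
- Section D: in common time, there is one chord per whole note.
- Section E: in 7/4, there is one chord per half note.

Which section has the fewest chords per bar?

Section C

A: 6/1 = 6 chords/bar.
B: 5/4 = 1.25 chords/bar.
C: 4/5 = 0.8 chords/bar.
D: 4/4 = 1 chord/bar.
E: 7/2 = 3.5 chords/bar.
Slowest is C at 0.8 chords/bar.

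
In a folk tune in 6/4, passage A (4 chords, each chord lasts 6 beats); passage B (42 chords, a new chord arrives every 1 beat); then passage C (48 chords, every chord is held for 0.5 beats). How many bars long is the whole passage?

A: 4 × 6 = 24 beats = 4 bars.
B: 42 × 1 = 42 beats = 7 bars.
C: 48 × 0.5 = 24 beats = 4 bars.
Total: 4 + 7 + 4 = 15 bars.

15 bars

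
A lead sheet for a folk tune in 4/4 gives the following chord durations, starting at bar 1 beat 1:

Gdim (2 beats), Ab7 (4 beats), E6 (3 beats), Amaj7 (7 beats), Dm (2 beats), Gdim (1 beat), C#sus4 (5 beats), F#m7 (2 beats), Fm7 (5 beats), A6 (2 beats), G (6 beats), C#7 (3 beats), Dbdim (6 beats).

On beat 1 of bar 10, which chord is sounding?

Beat 1 of bar 10 is beat (10−1)×4 + 1 = 37 overall.
Running totals: Gdim ends at 2, Ab7 ends at 6, E6 ends at 9, Amaj7 ends at 16, Dm ends at 18, Gdim ends at 19, C#sus4 ends at 24, F#m7 ends at 26, Fm7 ends at 31, A6 ends at 33, G ends at 39.
Beat 37 falls within G.

G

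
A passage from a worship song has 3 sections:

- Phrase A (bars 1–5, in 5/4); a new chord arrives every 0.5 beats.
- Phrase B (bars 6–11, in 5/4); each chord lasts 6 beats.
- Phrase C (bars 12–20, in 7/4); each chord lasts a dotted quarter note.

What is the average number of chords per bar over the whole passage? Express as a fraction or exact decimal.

4.85 chords per bar

A: 5 × 5 = 25 beats ÷ 0.5 = 50 chords.
B: 6 × 5 = 30 beats ÷ 6 = 5 chords.
C: 9 × 7 = 63 beats ÷ 1.5 = 42 chords.
Overall: 97 chords over 20 bars → 97/20 = 4.85 chords per bar.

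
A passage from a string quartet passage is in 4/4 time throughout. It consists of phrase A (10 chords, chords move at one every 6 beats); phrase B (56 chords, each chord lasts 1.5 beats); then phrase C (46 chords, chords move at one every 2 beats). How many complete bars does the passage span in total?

A: 10 × 6 = 60 beats = 15 bars.
B: 56 × 1.5 = 84 beats = 21 bars.
C: 46 × 2 = 92 beats = 23 bars.
Total: 15 + 21 + 23 = 59 bars.

59 bars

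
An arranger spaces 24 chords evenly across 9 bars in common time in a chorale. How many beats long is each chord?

9 bars × 4 beats/bar = 36 beats total.
36 beats ÷ 24 chords = 1.5 beats per chord.
(That is a dotted quarter note.)

1.5 beats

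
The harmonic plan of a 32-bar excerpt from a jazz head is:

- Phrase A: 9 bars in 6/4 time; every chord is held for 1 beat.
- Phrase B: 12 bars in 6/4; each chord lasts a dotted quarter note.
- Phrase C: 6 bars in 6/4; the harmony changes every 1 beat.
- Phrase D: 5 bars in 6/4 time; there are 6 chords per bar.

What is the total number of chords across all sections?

A: 9 bars × 6 beats = 54 beats; 1 beat/chord → 54 chords.
B: 12 bars × 6 beats = 72 beats; 1.5 beats/chord → 48 chords.
C: 6 bars × 6 beats = 36 beats; 1 beat/chord → 36 chords.
D: 5 bars × 6 beats = 30 beats; 1 beat/chord → 30 chords.
Total: 54 + 48 + 36 + 30 = 168.

168 chords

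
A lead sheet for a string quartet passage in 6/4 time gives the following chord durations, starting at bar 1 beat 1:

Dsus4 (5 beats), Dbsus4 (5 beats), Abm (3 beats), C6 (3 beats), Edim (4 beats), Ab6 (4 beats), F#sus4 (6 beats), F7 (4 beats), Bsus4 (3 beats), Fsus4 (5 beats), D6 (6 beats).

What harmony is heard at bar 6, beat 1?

Beat 1 of bar 6 is beat (6−1)×6 + 1 = 31 overall.
Running totals: Dsus4 ends at 5, Dbsus4 ends at 10, Abm ends at 13, C6 ends at 16, Edim ends at 20, Ab6 ends at 24, F#sus4 ends at 30, F7 ends at 34.
Beat 31 falls within F7.

F7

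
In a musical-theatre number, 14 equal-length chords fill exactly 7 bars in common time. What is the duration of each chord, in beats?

2 beats

7 bars × 4 beats/bar = 28 beats total.
28 beats ÷ 14 chords = 2 beats per chord.
(That is a half note.)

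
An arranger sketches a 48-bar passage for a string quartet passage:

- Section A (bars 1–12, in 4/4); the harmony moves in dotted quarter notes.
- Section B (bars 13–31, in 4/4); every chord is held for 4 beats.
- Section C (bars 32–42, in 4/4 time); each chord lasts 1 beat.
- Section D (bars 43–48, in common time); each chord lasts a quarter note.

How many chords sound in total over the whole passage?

119 chords

A: 12 bars × 4 beats = 48 beats; 1.5 beats/chord → 32 chords.
B: 19 bars × 4 beats = 76 beats; 4 beats/chord → 19 chords.
C: 11 bars × 4 beats = 44 beats; 1 beat/chord → 44 chords.
D: 6 bars × 4 beats = 24 beats; 1 beat/chord → 24 chords.
Total: 32 + 19 + 44 + 24 = 119.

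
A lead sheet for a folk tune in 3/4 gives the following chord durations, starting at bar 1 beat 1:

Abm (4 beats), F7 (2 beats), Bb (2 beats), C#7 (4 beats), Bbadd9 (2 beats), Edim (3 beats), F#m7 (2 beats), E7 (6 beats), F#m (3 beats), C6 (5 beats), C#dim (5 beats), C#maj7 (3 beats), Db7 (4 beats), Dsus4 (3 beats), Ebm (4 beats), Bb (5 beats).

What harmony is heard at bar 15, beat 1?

Db7

Beat 1 of bar 15 is beat (15−1)×3 + 1 = 43 overall.
Running totals: Abm ends at 4, F7 ends at 6, Bb ends at 8, C#7 ends at 12, Bbadd9 ends at 14, Edim ends at 17, F#m7 ends at 19, E7 ends at 25, F#m ends at 28, C6 ends at 33, C#dim ends at 38, C#maj7 ends at 41, Db7 ends at 45.
Beat 43 falls within Db7.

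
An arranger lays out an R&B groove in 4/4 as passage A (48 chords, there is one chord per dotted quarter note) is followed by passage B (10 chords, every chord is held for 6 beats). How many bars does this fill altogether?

33 bars

A: 48 × 1.5 = 72 beats = 18 bars.
B: 10 × 6 = 60 beats = 15 bars.
Total: 18 + 15 = 33 bars.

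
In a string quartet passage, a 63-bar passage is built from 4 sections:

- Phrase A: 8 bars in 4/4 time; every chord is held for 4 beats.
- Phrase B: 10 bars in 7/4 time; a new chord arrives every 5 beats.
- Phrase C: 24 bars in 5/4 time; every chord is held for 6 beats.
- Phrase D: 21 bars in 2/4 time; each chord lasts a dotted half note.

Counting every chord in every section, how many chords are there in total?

56 chords

A: 8 bars × 4 beats = 32 beats; 4 beats/chord → 8 chords.
B: 10 bars × 7 beats = 70 beats; 5 beats/chord → 14 chords.
C: 24 bars × 5 beats = 120 beats; 6 beats/chord → 20 chords.
D: 21 bars × 2 beats = 42 beats; 3 beats/chord → 14 chords.
Total: 8 + 14 + 20 + 14 = 56.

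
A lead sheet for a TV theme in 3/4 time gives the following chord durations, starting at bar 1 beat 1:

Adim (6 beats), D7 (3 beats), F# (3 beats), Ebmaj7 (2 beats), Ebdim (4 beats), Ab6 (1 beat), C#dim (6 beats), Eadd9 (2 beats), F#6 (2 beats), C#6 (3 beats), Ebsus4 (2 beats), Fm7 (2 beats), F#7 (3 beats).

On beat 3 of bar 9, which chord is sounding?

Eadd9

Beat 3 of bar 9 is beat (9−1)×3 + 3 = 27 overall.
Running totals: Adim ends at 6, D7 ends at 9, F# ends at 12, Ebmaj7 ends at 14, Ebdim ends at 18, Ab6 ends at 19, C#dim ends at 25, Eadd9 ends at 27.
Beat 27 falls within Eadd9.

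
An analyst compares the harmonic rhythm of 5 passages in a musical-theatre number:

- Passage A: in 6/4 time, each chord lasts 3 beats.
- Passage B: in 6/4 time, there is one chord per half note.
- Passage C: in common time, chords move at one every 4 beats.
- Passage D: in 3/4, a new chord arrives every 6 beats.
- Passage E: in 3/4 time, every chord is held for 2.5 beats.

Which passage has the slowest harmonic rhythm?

A: 6 beats/bar ÷ 3 beats/chord = 2 chords/bar.
B: 6 beats/bar ÷ 2 beats/chord = 3 chords/bar.
C: 4 beats/bar ÷ 4 beats/chord = 1 chord/bar.
D: 3 beats/bar ÷ 6 beats/chord = 0.5 chords/bar.
E: 3 beats/bar ÷ 2.5 beats/chord = 1.2 chords/bar.
Slowest is D at 0.5 chords/bar.

Passage D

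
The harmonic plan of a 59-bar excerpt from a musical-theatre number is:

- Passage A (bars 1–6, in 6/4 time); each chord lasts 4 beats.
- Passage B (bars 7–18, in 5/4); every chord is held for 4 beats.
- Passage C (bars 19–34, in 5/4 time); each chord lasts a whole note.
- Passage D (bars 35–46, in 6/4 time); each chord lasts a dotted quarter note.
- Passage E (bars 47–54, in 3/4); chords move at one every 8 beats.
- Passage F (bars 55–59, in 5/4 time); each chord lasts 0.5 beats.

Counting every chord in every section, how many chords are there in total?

145 chords

A: 6 bars × 6 beats = 36 beats; 4 beats/chord → 9 chords.
B: 12 bars × 5 beats = 60 beats; 4 beats/chord → 15 chords.
C: 16 bars × 5 beats = 80 beats; 4 beats/chord → 20 chords.
D: 12 bars × 6 beats = 72 beats; 1.5 beats/chord → 48 chords.
E: 8 bars × 3 beats = 24 beats; 8 beats/chord → 3 chords.
F: 5 bars × 5 beats = 25 beats; 0.5 beats/chord → 50 chords.
Total: 9 + 15 + 20 + 48 + 3 + 50 = 145.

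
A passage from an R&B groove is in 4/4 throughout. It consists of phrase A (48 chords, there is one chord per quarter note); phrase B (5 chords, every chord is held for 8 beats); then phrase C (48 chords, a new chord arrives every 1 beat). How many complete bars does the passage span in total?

A: 48 × 1 = 48 beats = 12 bars.
B: 5 × 8 = 40 beats = 10 bars.
C: 48 × 1 = 48 beats = 12 bars.
Total: 12 + 10 + 12 = 34 bars.

34 bars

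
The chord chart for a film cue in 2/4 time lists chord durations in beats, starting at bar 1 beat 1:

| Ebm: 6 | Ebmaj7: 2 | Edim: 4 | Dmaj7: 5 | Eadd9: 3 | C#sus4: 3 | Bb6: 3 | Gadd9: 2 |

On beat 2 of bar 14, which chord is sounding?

Gadd9

Beat 2 of bar 14 is beat (14−1)×2 + 2 = 28 overall.
Running totals: Ebm ends at 6, Ebmaj7 ends at 8, Edim ends at 12, Dmaj7 ends at 17, Eadd9 ends at 20, C#sus4 ends at 23, Bb6 ends at 26, Gadd9 ends at 28.
Beat 28 falls within Gadd9.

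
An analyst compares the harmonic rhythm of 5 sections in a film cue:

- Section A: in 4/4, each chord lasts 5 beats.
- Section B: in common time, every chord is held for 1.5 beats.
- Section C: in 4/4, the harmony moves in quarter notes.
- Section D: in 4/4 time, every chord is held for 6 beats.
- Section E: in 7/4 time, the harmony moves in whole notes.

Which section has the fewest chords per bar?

A: 4/5 = 0.8 chords/bar.
B: 4/1.5 = 8/3 chords/bar.
C: 4/1 = 4 chords/bar.
D: 4/6 = 2/3 chords/bar.
E: 7/4 = 1.75 chords/bar.
Slowest is D at 2/3 chords/bar.

Section D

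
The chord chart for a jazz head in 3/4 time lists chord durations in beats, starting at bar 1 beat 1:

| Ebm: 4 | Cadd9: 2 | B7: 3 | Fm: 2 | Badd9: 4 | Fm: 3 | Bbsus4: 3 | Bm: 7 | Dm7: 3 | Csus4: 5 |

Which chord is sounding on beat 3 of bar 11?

Beat 3 of bar 11 is beat (11−1)×3 + 3 = 33 overall.
Running totals: Ebm ends at 4, Cadd9 ends at 6, B7 ends at 9, Fm ends at 11, Badd9 ends at 15, Fm ends at 18, Bbsus4 ends at 21, Bm ends at 28, Dm7 ends at 31, Csus4 ends at 36.
Beat 33 falls within Csus4.

Csus4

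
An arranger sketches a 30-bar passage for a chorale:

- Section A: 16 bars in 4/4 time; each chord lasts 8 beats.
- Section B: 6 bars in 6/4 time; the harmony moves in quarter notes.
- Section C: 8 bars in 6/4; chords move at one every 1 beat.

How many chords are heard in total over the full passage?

A: 16 bars × 4 beats = 64 beats; 8 beats/chord → 8 chords.
B: 6 bars × 6 beats = 36 beats; 1 beat/chord → 36 chords.
C: 8 bars × 6 beats = 48 beats; 1 beat/chord → 48 chords.
Total: 8 + 36 + 48 = 92.

92 chords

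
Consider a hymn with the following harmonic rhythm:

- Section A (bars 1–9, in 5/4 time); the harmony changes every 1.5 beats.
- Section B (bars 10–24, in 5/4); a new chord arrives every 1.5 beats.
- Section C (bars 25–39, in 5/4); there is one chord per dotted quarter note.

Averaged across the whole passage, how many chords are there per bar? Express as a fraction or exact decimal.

10/3 chords per bar

A: 9 × 5 = 45 beats ÷ 1.5 = 30 chords.
B: 15 × 5 = 75 beats ÷ 1.5 = 50 chords.
C: 15 × 5 = 75 beats ÷ 1.5 = 50 chords.
Overall: 130 chords over 39 bars → 130/39 = 10/3 chords per bar.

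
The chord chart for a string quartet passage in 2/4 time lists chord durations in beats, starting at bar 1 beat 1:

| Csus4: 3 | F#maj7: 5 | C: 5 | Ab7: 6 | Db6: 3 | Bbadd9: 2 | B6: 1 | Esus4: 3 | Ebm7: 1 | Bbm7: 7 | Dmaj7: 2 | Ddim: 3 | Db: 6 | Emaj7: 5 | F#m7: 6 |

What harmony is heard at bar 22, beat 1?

Db

Beat 1 of bar 22 is beat (22−1)×2 + 1 = 43 overall.
Running totals: Csus4 ends at 3, F#maj7 ends at 8, C ends at 13, Ab7 ends at 19, Db6 ends at 22, Bbadd9 ends at 24, B6 ends at 25, Esus4 ends at 28, Ebm7 ends at 29, Bbm7 ends at 36, Dmaj7 ends at 38, Ddim ends at 41, Db ends at 47.
Beat 43 falls within Db.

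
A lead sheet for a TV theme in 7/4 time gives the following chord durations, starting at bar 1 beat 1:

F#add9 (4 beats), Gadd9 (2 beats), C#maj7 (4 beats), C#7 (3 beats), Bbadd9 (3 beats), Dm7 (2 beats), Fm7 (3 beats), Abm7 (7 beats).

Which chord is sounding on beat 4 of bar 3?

Dm7

Beat 4 of bar 3 is beat (3−1)×7 + 4 = 18 overall.
Running totals: F#add9 ends at 4, Gadd9 ends at 6, C#maj7 ends at 10, C#7 ends at 13, Bbadd9 ends at 16, Dm7 ends at 18.
Beat 18 falls within Dm7.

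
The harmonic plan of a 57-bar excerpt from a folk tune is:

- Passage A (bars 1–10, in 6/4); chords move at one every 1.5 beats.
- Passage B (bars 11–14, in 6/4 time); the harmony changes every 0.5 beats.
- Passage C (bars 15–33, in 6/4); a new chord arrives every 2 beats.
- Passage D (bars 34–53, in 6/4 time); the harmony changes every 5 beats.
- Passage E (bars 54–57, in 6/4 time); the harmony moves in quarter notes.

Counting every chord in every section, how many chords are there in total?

A has 60 beats and chords last 1.5 each, so 40 chords.
B has 24 beats and chords last 0.5 each, so 48 chords.
C has 114 beats and chords last 2 each, so 57 chords.
D has 120 beats and chords last 5 each, so 24 chords.
E has 24 beats and chords last 1 each, so 24 chords.
Total: 40 + 48 + 57 + 24 + 24 = 193.

193 chords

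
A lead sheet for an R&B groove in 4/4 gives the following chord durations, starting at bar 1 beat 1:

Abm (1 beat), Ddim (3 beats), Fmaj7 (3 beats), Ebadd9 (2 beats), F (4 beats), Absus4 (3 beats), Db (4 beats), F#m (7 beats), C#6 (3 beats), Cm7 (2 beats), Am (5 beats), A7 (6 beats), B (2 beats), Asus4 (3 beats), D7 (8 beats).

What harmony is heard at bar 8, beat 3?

Beat 3 of bar 8 is beat (8−1)×4 + 3 = 31 overall.
Running totals: Abm ends at 1, Ddim ends at 4, Fmaj7 ends at 7, Ebadd9 ends at 9, F ends at 13, Absus4 ends at 16, Db ends at 20, F#m ends at 27, C#6 ends at 30, Cm7 ends at 32.
Beat 31 falls within Cm7.

Cm7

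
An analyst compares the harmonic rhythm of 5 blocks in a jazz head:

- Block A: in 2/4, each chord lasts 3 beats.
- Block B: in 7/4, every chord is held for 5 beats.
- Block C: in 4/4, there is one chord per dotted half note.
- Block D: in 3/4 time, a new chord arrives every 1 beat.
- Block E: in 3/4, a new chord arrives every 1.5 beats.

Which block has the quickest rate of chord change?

A: 2 beats/bar ÷ 3 beats/chord = 2/3 chords/bar.
B: 7 beats/bar ÷ 5 beats/chord = 1.4 chords/bar.
C: 4 beats/bar ÷ 3 beats/chord = 4/3 chords/bar.
D: 3 beats/bar ÷ 1 beat/chord = 3 chords/bar.
E: 3 beats/bar ÷ 1.5 beats/chord = 2 chords/bar.
Fastest is D at 3 chords/bar.

Block D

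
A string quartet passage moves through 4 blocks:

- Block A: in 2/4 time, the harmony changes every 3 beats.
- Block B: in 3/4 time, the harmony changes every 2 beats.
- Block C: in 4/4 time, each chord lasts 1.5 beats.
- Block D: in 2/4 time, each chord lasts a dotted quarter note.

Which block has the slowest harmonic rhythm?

A: 2/3 = 2/3 chords/bar.
B: 3/2 = 1.5 chords/bar.
C: 4/1.5 = 8/3 chords/bar.
D: 2/1.5 = 4/3 chords/bar.
Slowest is A at 2/3 chords/bar.

Block A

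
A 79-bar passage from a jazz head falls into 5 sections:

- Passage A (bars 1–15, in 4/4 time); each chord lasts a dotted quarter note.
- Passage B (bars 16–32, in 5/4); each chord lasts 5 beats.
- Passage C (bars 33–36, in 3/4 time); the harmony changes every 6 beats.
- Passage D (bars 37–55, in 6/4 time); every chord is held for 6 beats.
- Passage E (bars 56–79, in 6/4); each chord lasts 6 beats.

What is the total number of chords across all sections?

102 chords

A has 60 beats and chords last 1.5 each, so 40 chords.
B has 85 beats and chords last 5 each, so 17 chords.
C has 12 beats and chords last 6 each, so 2 chords.
D has 114 beats and chords last 6 each, so 19 chords.
E has 144 beats and chords last 6 each, so 24 chords.
Total: 40 + 17 + 2 + 19 + 24 = 102.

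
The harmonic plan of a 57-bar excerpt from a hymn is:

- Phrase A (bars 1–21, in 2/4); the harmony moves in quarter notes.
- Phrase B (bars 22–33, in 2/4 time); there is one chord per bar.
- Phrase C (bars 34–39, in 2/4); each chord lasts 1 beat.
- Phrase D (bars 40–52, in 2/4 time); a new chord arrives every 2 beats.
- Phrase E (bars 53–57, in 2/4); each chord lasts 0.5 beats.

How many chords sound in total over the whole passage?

A: 21 bars × 2 beats = 42 beats; 1 beat/chord → 42 chords.
B: 12 bars × 2 beats = 24 beats; 2 beats/chord → 12 chords.
C: 6 bars × 2 beats = 12 beats; 1 beat/chord → 12 chords.
D: 13 bars × 2 beats = 26 beats; 2 beats/chord → 13 chords.
E: 5 bars × 2 beats = 10 beats; 0.5 beats/chord → 20 chords.
Total: 42 + 12 + 12 + 13 + 20 = 99.

99 chords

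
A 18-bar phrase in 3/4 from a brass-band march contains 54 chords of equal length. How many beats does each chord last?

18 bars × 3 beats/bar = 54 beats total.
54 beats ÷ 54 chords = 1 beats per chord.
(That is a quarter note.)

1 beat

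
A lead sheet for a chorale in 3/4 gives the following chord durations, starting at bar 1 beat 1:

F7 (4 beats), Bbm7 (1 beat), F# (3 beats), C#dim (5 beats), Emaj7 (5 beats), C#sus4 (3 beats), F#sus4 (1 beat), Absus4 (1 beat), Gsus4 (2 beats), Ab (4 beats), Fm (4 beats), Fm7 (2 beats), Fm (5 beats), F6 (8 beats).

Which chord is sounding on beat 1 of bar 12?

Fm7

Beat 1 of bar 12 is beat (12−1)×3 + 1 = 34 overall.
Running totals: F7 ends at 4, Bbm7 ends at 5, F# ends at 8, C#dim ends at 13, Emaj7 ends at 18, C#sus4 ends at 21, F#sus4 ends at 22, Absus4 ends at 23, Gsus4 ends at 25, Ab ends at 29, Fm ends at 33, Fm7 ends at 35.
Beat 34 falls within Fm7.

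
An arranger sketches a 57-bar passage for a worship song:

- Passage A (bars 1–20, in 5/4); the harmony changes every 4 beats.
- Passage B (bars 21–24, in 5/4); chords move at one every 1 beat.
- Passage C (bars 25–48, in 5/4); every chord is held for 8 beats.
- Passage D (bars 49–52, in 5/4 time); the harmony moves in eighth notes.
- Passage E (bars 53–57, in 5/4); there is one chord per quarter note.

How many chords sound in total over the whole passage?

125 chords

A: 20·5 = 100 beats, 100/4 = 25 chords.
B: 4·5 = 20 beats, 20/1 = 20 chords.
C: 24·5 = 120 beats, 120/8 = 15 chords.
D: 4·5 = 20 beats, 20/0.5 = 40 chords.
E: 5·5 = 25 beats, 25/1 = 25 chords.
Total: 25 + 20 + 15 + 40 + 25 = 125.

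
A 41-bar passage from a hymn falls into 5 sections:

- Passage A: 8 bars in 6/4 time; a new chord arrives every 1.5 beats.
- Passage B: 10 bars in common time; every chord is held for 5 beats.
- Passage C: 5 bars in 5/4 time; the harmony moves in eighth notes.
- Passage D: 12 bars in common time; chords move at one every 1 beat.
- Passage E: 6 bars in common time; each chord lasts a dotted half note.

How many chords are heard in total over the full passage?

146 chords

A: 8 bars × 6 beats = 48 beats; 1.5 beats/chord → 32 chords.
B: 10 bars × 4 beats = 40 beats; 5 beats/chord → 8 chords.
C: 5 bars × 5 beats = 25 beats; 0.5 beats/chord → 50 chords.
D: 12 bars × 4 beats = 48 beats; 1 beat/chord → 48 chords.
E: 6 bars × 4 beats = 24 beats; 3 beats/chord → 8 chords.
Total: 32 + 8 + 50 + 48 + 8 = 146.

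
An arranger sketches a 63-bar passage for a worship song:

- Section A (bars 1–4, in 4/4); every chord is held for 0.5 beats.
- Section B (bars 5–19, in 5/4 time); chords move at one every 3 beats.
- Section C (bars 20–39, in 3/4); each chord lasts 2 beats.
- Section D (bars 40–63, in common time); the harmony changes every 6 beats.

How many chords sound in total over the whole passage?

103 chords

A: 4·4 = 16 beats, 16/0.5 = 32 chords.
B: 15·5 = 75 beats, 75/3 = 25 chords.
C: 20·3 = 60 beats, 60/2 = 30 chords.
D: 24·4 = 96 beats, 96/6 = 16 chords.
Total: 32 + 25 + 30 + 16 = 103.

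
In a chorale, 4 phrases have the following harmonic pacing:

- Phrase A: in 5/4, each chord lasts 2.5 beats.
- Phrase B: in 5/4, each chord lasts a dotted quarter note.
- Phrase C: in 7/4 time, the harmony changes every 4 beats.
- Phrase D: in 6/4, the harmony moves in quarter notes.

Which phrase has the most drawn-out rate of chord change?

A: 5 beats/bar ÷ 2.5 beats/chord = 2 chords/bar.
B: 5 beats/bar ÷ 1.5 beats/chord = 10/3 chords/bar.
C: 7 beats/bar ÷ 4 beats/chord = 1.75 chords/bar.
D: 6 beats/bar ÷ 1 beat/chord = 6 chords/bar.
Slowest is C at 1.75 chords/bar.

Phrase C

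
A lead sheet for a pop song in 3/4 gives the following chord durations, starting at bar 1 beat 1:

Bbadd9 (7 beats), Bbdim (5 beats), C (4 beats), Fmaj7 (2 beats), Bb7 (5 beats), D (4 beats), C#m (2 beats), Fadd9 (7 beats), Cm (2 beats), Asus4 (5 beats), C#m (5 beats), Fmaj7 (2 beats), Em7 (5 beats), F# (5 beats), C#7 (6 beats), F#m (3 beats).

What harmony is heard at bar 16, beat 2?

C#m

Beat 2 of bar 16 is beat (16−1)×3 + 2 = 47 overall.
Running totals: Bbadd9 ends at 7, Bbdim ends at 12, C ends at 16, Fmaj7 ends at 18, Bb7 ends at 23, D ends at 27, C#m ends at 29, Fadd9 ends at 36, Cm ends at 38, Asus4 ends at 43, C#m ends at 48.
Beat 47 falls within C#m.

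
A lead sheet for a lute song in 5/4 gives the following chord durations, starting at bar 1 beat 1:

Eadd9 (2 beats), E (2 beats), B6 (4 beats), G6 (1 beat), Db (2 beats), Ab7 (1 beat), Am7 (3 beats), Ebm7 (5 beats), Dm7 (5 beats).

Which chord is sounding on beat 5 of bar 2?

Db

Beat 5 of bar 2 is beat (2−1)×5 + 5 = 10 overall.
Running totals: Eadd9 ends at 2, E ends at 4, B6 ends at 8, G6 ends at 9, Db ends at 11.
Beat 10 falls within Db.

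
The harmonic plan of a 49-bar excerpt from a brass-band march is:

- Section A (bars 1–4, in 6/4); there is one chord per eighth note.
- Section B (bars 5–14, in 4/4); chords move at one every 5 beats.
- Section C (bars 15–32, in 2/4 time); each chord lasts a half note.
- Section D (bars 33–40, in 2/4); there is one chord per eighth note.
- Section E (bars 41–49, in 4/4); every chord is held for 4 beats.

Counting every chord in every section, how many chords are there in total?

115 chords

A: 4·6 = 24 beats, 24/0.5 = 48 chords.
B: 10·4 = 40 beats, 40/5 = 8 chords.
C: 18·2 = 36 beats, 36/2 = 18 chords.
D: 8·2 = 16 beats, 16/0.5 = 32 chords.
E: 9·4 = 36 beats, 36/4 = 9 chords.
Total: 48 + 8 + 18 + 32 + 9 = 115.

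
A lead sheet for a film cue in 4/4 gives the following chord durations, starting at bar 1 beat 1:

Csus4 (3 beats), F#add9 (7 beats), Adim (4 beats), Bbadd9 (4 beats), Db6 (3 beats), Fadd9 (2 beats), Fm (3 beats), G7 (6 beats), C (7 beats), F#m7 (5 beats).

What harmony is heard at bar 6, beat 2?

Beat 2 of bar 6 is beat (6−1)×4 + 2 = 22 overall.
Running totals: Csus4 ends at 3, F#add9 ends at 10, Adim ends at 14, Bbadd9 ends at 18, Db6 ends at 21, Fadd9 ends at 23.
Beat 22 falls within Fadd9.

Fadd9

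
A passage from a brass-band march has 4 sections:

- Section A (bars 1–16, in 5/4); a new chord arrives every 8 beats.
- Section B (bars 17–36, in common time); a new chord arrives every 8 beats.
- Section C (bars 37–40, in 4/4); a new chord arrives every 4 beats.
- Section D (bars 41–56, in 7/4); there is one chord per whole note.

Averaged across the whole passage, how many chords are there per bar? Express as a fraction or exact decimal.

13/14 chords per bar

A: 16 × 5 = 80 beats ÷ 8 = 10 chords.
B: 20 × 4 = 80 beats ÷ 8 = 10 chords.
C: 4 × 4 = 16 beats ÷ 4 = 4 chords.
D: 16 × 7 = 112 beats ÷ 4 = 28 chords.
Overall: 52 chords over 56 bars → 52/56 = 13/14 chords per bar.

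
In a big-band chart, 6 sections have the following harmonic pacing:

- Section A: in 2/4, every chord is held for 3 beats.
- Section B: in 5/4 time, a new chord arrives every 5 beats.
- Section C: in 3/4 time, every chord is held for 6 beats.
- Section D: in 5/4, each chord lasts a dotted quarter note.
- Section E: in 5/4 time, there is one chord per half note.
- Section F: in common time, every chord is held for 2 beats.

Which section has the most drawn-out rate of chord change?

Section C

A: 2/3 = 2/3 chords/bar.
B: 5/5 = 1 chord/bar.
C: 3/6 = 0.5 chords/bar.
D: 5/1.5 = 10/3 chords/bar.
E: 5/2 = 2.5 chords/bar.
F: 4/2 = 2 chords/bar.
Slowest is C at 0.5 chords/bar.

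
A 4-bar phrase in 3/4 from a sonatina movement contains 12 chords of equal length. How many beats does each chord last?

1 beat

4 bars × 3 beats/bar = 12 beats total.
12 beats ÷ 12 chords = 1 beats per chord.
(That is a quarter note.)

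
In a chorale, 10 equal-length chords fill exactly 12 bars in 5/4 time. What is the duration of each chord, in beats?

6 beats

12 bars × 5 beats/bar = 60 beats total.
60 beats ÷ 10 chords = 6 beats per chord.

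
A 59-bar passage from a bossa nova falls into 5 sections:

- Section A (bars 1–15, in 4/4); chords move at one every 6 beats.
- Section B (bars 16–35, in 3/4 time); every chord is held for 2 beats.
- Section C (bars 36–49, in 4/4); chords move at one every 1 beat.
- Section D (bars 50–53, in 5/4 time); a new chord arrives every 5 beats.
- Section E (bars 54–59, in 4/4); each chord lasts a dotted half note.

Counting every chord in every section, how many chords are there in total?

108 chords

A: 15·4 = 60 beats, 60/6 = 10 chords.
B: 20·3 = 60 beats, 60/2 = 30 chords.
C: 14·4 = 56 beats, 56/1 = 56 chords.
D: 4·5 = 20 beats, 20/5 = 4 chords.
E: 6·4 = 24 beats, 24/3 = 8 chords.
Total: 10 + 30 + 56 + 4 + 8 = 108.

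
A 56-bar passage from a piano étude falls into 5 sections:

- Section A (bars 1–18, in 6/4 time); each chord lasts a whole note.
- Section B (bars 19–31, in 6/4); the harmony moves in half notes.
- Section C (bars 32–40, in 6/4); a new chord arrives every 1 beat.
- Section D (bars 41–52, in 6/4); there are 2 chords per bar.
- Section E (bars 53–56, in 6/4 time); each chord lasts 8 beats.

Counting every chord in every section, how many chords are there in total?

A: 18·6 = 108 beats, 108/4 = 27 chords.
B: 13·6 = 78 beats, 78/2 = 39 chords.
C: 9·6 = 54 beats, 54/1 = 54 chords.
D: 12·6 = 72 beats, 72/3 = 24 chords.
E: 4·6 = 24 beats, 24/8 = 3 chords.
Total: 27 + 39 + 54 + 24 + 3 = 147.

147 chords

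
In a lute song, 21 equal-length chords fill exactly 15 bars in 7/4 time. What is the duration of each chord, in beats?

5 beats

15 bars × 7 beats/bar = 105 beats total.
105 beats ÷ 21 chords = 5 beats per chord.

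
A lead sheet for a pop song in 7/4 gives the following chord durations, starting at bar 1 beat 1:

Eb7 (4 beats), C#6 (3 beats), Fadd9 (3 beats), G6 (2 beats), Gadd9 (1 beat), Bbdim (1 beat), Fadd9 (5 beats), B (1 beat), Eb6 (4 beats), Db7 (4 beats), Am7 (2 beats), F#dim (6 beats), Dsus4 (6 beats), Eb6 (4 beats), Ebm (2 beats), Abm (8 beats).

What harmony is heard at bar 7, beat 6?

Beat 6 of bar 7 is beat (7−1)×7 + 6 = 48 overall.
Running totals: Eb7 ends at 4, C#6 ends at 7, Fadd9 ends at 10, G6 ends at 12, Gadd9 ends at 13, Bbdim ends at 14, Fadd9 ends at 19, B ends at 20, Eb6 ends at 24, Db7 ends at 28, Am7 ends at 30, F#dim ends at 36, Dsus4 ends at 42, Eb6 ends at 46, Ebm ends at 48.
Beat 48 falls within Ebm.

Ebm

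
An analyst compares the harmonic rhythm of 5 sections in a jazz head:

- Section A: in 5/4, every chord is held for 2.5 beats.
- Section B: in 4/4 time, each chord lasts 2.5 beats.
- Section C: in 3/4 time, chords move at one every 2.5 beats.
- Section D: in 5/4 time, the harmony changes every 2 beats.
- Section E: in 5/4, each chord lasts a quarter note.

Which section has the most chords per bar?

A: each chord is 2.5 beats in 5/4, so 2 per bar.
B: each chord is 2.5 beats in 4/4, so 1.6 per bar.
C: each chord is 2.5 beats in 3/4, so 1.2 per bar.
D: each chord is 2 beats in 5/4, so 2.5 per bar.
E: each chord is 1 beat in 5/4, so 5 per bar.
Fastest is E at 5 chords/bar.

Section E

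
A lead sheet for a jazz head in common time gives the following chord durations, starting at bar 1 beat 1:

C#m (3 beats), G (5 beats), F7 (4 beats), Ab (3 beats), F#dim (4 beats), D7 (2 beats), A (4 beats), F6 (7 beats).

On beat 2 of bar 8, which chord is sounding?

F6

Beat 2 of bar 8 is beat (8−1)×4 + 2 = 30 overall.
Running totals: C#m ends at 3, G ends at 8, F7 ends at 12, Ab ends at 15, F#dim ends at 19, D7 ends at 21, A ends at 25, F6 ends at 32.
Beat 30 falls within F6.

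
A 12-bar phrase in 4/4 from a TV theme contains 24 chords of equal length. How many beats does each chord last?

2 beats

12 bars × 4 beats/bar = 48 beats total.
48 beats ÷ 24 chords = 2 beats per chord.
(That is a half note.)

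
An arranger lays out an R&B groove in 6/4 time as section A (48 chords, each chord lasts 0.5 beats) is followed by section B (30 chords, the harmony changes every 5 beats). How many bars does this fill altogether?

29 bars

A: 48 × 0.5 = 24 beats = 4 bars.
B: 30 × 5 = 150 beats = 25 bars.
Total: 4 + 25 = 29 bars.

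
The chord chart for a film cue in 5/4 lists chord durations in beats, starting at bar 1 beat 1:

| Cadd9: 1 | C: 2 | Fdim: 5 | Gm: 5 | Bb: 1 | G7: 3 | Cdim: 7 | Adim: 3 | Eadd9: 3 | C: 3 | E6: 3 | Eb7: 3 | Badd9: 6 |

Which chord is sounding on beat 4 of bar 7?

E6

Beat 4 of bar 7 is beat (7−1)×5 + 4 = 34 overall.
Running totals: Cadd9 ends at 1, C ends at 3, Fdim ends at 8, Gm ends at 13, Bb ends at 14, G7 ends at 17, Cdim ends at 24, Adim ends at 27, Eadd9 ends at 30, C ends at 33, E6 ends at 36.
Beat 34 falls within E6.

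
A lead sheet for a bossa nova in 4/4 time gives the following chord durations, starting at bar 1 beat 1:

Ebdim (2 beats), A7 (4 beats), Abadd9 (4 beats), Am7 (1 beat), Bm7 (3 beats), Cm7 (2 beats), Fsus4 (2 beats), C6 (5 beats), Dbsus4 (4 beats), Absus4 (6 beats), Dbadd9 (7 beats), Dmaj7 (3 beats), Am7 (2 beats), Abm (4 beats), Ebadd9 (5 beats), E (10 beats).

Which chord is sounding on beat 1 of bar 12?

Am7

Beat 1 of bar 12 is beat (12−1)×4 + 1 = 45 overall.
Running totals: Ebdim ends at 2, A7 ends at 6, Abadd9 ends at 10, Am7 ends at 11, Bm7 ends at 14, Cm7 ends at 16, Fsus4 ends at 18, C6 ends at 23, Dbsus4 ends at 27, Absus4 ends at 33, Dbadd9 ends at 40, Dmaj7 ends at 43, Am7 ends at 45.
Beat 45 falls within Am7.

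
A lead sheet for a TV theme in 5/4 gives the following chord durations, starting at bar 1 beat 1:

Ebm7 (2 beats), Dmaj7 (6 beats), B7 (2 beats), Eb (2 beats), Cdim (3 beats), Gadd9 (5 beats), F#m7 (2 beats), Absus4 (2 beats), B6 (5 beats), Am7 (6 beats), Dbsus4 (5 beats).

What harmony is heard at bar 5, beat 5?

B6

Beat 5 of bar 5 is beat (5−1)×5 + 5 = 25 overall.
Running totals: Ebm7 ends at 2, Dmaj7 ends at 8, B7 ends at 10, Eb ends at 12, Cdim ends at 15, Gadd9 ends at 20, F#m7 ends at 22, Absus4 ends at 24, B6 ends at 29.
Beat 25 falls within B6.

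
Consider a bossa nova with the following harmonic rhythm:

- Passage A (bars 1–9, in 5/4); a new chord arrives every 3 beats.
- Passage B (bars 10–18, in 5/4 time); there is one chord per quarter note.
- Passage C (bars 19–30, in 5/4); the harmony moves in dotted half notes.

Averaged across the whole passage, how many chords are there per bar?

A: 9 bars of 5 beats is 45 beats; at 3 beats each that's 15 chords.
B: 9 bars of 5 beats is 45 beats; at 1 beat each that's 45 chords.
C: 12 bars of 5 beats is 60 beats; at 3 beats each that's 20 chords.
Overall: 80 chords over 30 bars → 80/30 = 8/3 chords per bar.

8/3 chords per bar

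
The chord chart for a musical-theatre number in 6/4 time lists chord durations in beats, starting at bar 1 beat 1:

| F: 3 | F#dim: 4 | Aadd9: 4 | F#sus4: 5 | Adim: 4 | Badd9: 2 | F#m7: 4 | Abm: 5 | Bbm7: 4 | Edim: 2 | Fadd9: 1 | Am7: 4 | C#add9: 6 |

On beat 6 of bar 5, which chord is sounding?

Beat 6 of bar 5 is beat (5−1)×6 + 6 = 30 overall.
Running totals: F ends at 3, F#dim ends at 7, Aadd9 ends at 11, F#sus4 ends at 16, Adim ends at 20, Badd9 ends at 22, F#m7 ends at 26, Abm ends at 31.
Beat 30 falls within Abm.

Abm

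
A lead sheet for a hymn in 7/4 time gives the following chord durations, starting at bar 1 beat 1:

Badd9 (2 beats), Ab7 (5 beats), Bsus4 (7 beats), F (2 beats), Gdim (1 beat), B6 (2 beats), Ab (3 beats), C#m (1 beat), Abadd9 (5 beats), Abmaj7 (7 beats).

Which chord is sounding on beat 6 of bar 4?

Beat 6 of bar 4 is beat (4−1)×7 + 6 = 27 overall.
Running totals: Badd9 ends at 2, Ab7 ends at 7, Bsus4 ends at 14, F ends at 16, Gdim ends at 17, B6 ends at 19, Ab ends at 22, C#m ends at 23, Abadd9 ends at 28.
Beat 27 falls within Abadd9.

Abadd9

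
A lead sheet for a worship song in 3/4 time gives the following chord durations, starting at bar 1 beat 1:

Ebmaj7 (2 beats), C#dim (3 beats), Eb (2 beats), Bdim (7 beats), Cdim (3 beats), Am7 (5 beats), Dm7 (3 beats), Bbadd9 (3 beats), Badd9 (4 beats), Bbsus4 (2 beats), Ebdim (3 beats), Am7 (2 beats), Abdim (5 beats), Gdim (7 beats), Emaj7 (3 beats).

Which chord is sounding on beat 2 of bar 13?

Beat 2 of bar 13 is beat (13−1)×3 + 2 = 38 overall.
Running totals: Ebmaj7 ends at 2, C#dim ends at 5, Eb ends at 7, Bdim ends at 14, Cdim ends at 17, Am7 ends at 22, Dm7 ends at 25, Bbadd9 ends at 28, Badd9 ends at 32, Bbsus4 ends at 34, Ebdim ends at 37, Am7 ends at 39.
Beat 38 falls within Am7.

Am7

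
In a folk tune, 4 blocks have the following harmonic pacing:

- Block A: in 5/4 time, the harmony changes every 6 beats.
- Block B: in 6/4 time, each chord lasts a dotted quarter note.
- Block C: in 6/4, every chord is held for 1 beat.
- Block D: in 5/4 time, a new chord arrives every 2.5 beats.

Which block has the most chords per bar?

A: 5 beats/bar ÷ 6 beats/chord = 5/6 chords/bar.
B: 6 beats/bar ÷ 1.5 beats/chord = 4 chords/bar.
C: 6 beats/bar ÷ 1 beat/chord = 6 chords/bar.
D: 5 beats/bar ÷ 2.5 beats/chord = 2 chords/bar.
Fastest is C at 6 chords/bar.

Block C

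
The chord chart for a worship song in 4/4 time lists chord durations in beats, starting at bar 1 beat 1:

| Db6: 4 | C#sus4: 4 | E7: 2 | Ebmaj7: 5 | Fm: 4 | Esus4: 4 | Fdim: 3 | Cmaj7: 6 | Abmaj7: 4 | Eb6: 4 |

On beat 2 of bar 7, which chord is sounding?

Fdim

Beat 2 of bar 7 is beat (7−1)×4 + 2 = 26 overall.
Running totals: Db6 ends at 4, C#sus4 ends at 8, E7 ends at 10, Ebmaj7 ends at 15, Fm ends at 19, Esus4 ends at 23, Fdim ends at 26.
Beat 26 falls within Fdim.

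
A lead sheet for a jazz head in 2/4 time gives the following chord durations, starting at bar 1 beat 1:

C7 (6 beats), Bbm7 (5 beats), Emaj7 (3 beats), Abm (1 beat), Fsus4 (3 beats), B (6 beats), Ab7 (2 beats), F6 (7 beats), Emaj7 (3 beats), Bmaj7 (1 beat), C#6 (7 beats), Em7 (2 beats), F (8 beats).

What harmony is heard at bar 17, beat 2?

Beat 2 of bar 17 is beat (17−1)×2 + 2 = 34 overall.
Running totals: C7 ends at 6, Bbm7 ends at 11, Emaj7 ends at 14, Abm ends at 15, Fsus4 ends at 18, B ends at 24, Ab7 ends at 26, F6 ends at 33, Emaj7 ends at 36.
Beat 34 falls within Emaj7.

Emaj7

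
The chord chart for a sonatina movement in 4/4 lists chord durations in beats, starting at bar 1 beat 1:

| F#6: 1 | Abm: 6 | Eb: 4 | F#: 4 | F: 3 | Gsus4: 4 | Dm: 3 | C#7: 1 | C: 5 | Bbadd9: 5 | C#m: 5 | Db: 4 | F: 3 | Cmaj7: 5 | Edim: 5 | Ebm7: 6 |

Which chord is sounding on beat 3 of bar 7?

Beat 3 of bar 7 is beat (7−1)×4 + 3 = 27 overall.
Running totals: F#6 ends at 1, Abm ends at 7, Eb ends at 11, F# ends at 15, F ends at 18, Gsus4 ends at 22, Dm ends at 25, C#7 ends at 26, C ends at 31.
Beat 27 falls within C.

C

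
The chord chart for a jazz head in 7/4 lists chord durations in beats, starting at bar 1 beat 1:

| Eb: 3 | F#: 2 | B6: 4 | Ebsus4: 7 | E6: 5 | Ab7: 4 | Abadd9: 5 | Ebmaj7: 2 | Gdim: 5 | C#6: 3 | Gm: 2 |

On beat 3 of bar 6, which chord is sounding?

Beat 3 of bar 6 is beat (6−1)×7 + 3 = 38 overall.
Running totals: Eb ends at 3, F# ends at 5, B6 ends at 9, Ebsus4 ends at 16, E6 ends at 21, Ab7 ends at 25, Abadd9 ends at 30, Ebmaj7 ends at 32, Gdim ends at 37, C#6 ends at 40.
Beat 38 falls within C#6.

C#6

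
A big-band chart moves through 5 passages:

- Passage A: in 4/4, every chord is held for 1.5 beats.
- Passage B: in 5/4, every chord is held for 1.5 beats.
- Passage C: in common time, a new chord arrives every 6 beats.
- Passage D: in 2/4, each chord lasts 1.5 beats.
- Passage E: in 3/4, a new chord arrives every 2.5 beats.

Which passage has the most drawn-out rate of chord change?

Passage C

A: 4 beats/bar ÷ 1.5 beats/chord = 8/3 chords/bar.
B: 5 beats/bar ÷ 1.5 beats/chord = 10/3 chords/bar.
C: 4 beats/bar ÷ 6 beats/chord = 2/3 chords/bar.
D: 2 beats/bar ÷ 1.5 beats/chord = 4/3 chords/bar.
E: 3 beats/bar ÷ 2.5 beats/chord = 1.2 chords/bar.
Slowest is C at 2/3 chords/bar.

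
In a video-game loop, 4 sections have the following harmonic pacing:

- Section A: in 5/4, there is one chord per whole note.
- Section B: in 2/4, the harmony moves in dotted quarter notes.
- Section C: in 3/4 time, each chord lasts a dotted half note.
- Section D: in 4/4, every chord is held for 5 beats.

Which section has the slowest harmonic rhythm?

A: 5/4 = 1.25 chords/bar.
B: 2/1.5 = 4/3 chords/bar.
C: 3/3 = 1 chord/bar.
D: 4/5 = 0.8 chords/bar.
Slowest is D at 0.8 chords/bar.

Section D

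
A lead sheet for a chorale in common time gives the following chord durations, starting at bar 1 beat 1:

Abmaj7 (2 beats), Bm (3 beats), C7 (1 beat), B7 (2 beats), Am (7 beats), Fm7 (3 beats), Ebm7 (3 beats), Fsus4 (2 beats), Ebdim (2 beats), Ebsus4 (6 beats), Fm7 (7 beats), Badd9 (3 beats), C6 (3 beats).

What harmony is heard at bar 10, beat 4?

Beat 4 of bar 10 is beat (10−1)×4 + 4 = 40 overall.
Running totals: Abmaj7 ends at 2, Bm ends at 5, C7 ends at 6, B7 ends at 8, Am ends at 15, Fm7 ends at 18, Ebm7 ends at 21, Fsus4 ends at 23, Ebdim ends at 25, Ebsus4 ends at 31, Fm7 ends at 38, Badd9 ends at 41.
Beat 40 falls within Badd9.

Badd9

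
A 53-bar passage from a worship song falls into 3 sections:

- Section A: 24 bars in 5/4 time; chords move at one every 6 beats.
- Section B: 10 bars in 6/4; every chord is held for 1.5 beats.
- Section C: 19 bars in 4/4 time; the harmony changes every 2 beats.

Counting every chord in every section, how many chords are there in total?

98 chords

A: 24·5 = 120 beats, 120/6 = 20 chords.
B: 10·6 = 60 beats, 60/1.5 = 40 chords.
C: 19·4 = 76 beats, 76/2 = 38 chords.
Total: 20 + 40 + 38 = 98.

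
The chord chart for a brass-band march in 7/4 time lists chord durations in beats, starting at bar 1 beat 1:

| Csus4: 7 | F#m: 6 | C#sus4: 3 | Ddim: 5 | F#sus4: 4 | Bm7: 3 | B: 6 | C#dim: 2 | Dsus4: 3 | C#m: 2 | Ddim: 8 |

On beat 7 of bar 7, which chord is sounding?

Beat 7 of bar 7 is beat (7−1)×7 + 7 = 49 overall.
Running totals: Csus4 ends at 7, F#m ends at 13, C#sus4 ends at 16, Ddim ends at 21, F#sus4 ends at 25, Bm7 ends at 28, B ends at 34, C#dim ends at 36, Dsus4 ends at 39, C#m ends at 41, Ddim ends at 49.
Beat 49 falls within Ddim.

Ddim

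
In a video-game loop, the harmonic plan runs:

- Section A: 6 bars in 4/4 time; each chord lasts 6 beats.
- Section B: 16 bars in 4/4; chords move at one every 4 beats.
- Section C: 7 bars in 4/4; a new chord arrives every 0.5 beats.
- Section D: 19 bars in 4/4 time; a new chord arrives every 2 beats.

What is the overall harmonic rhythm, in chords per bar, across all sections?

2.375 chords per bar

A: 6 bars of 4 beats is 24 beats; at 6 beats each that's 4 chords.
B: 16 bars of 4 beats is 64 beats; at 4 beats each that's 16 chords.
C: 7 bars of 4 beats is 28 beats; at 0.5 beats each that's 56 chords.
D: 19 bars of 4 beats is 76 beats; at 2 beats each that's 38 chords.
Overall: 114 chords over 48 bars → 114/48 = 2.375 chords per bar.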